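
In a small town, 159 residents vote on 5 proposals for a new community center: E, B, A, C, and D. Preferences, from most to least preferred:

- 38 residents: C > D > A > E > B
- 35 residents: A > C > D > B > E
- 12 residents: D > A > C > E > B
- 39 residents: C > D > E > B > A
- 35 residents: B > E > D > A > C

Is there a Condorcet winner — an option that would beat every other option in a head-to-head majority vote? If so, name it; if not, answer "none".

none

Checking pairwise contests:
A beats E 85–74.
E beats B 89–70.
D beats A 124–35.
A beats C 82–77.
C beats D 112–47.
Every option loses at least one head-to-head, so there is no Condorcet winner.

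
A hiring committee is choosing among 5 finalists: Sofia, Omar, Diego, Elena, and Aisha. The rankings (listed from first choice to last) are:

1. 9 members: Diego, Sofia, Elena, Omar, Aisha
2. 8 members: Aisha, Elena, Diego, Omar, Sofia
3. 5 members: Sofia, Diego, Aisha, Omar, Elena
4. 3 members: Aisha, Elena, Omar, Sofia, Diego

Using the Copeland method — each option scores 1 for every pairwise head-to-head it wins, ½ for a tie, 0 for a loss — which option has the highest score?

Diego

Sofia: beats Omar, Elena, and Aisha; loses to Diego → score 3.
Omar: loses to Sofia, Diego, Elena, and Aisha → score 0.
Diego: beats Sofia, Omar, Elena, and Aisha → score 4.
Elena: beats Omar; loses to Sofia, Diego, and Aisha → score 1.
Aisha: beats Omar and Elena; loses to Sofia and Diego → score 2.
Diego has the best pairwise record.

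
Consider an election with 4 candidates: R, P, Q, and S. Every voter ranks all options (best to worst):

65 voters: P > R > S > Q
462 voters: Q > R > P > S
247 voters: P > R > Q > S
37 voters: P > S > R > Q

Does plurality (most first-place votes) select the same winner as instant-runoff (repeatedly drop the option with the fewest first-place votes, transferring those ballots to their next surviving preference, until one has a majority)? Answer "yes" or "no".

Plurality — first-place votes: R 0, P 349, Q 462, S 0. Winner: Q.
Instant-runoff — R1 R 0, P 349, Q 462, S 0 (Q winner). Winner: Q.
The two methods agree.

yes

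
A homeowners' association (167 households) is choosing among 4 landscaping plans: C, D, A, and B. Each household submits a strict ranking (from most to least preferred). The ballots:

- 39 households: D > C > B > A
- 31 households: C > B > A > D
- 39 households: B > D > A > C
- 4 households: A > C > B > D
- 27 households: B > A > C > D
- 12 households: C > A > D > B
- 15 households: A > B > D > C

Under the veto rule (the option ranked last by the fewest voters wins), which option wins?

Last-place votes: C 54, D 62, A 39, B 12.
B is ranked last by the fewest voters, so B wins.

B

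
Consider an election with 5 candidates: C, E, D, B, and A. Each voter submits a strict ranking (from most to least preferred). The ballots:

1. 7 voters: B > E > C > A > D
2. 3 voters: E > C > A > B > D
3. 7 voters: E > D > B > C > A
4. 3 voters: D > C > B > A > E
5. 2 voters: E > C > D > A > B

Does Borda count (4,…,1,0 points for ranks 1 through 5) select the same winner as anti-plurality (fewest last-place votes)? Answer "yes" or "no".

Borda — scores: C 45, E 69, D 37, B 51, A 18. Winner: E.
Anti-plurality — last-place votes: C 0, E 3, D 10, B 2, A 7. Winner: C.
The two methods disagree.

no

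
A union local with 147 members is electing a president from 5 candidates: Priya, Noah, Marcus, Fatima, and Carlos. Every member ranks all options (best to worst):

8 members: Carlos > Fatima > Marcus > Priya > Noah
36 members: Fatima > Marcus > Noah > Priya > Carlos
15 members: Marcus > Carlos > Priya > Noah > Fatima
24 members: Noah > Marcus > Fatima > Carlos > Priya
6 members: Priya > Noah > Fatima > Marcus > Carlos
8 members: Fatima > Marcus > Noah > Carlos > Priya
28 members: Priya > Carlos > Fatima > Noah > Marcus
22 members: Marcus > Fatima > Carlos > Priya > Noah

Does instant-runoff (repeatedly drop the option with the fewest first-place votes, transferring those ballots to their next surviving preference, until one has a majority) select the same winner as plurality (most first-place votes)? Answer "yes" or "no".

yes

Instant-runoff — R1 Priya 34, Noah 24, Marcus 37, Fatima 44, Carlos 8 (Carlos out); R2 Priya 34, Noah 24, Marcus 37, Fatima 52 (Noah out); R3 Priya 34, Marcus 61, Fatima 52 (Priya out); R4 Marcus 61, Fatima 86 (Fatima winner). Winner: Fatima.
Plurality — first-place votes: Priya 34, Noah 24, Marcus 37, Fatima 44, Carlos 8. Winner: Fatima.
The two methods agree.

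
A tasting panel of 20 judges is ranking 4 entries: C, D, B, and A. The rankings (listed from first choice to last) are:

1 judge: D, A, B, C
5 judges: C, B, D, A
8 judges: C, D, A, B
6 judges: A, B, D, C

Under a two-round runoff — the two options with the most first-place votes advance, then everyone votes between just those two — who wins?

C

Round 1 first-place votes: C 13, D 1, B 0, A 6.
C and A advance.
Runoff: C is preferred to A by 13 voters; A by 7.
C wins the runoff.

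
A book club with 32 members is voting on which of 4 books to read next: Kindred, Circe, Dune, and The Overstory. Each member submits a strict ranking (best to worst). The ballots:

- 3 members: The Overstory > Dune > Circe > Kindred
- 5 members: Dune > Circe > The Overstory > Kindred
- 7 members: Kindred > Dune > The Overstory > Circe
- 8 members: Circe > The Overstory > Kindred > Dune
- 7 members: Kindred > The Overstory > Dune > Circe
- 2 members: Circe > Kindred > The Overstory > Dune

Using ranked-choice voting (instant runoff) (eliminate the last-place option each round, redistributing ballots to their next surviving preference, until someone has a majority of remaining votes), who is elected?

Circe

Round 1: Kindred 14, Circe 10, Dune 5, The Overstory 3. Eliminate The Overstory.
Round 2: Kindred 14, Circe 10, Dune 8. Eliminate Dune.
Round 3: Kindred 14, Circe 18. Circe has a majority.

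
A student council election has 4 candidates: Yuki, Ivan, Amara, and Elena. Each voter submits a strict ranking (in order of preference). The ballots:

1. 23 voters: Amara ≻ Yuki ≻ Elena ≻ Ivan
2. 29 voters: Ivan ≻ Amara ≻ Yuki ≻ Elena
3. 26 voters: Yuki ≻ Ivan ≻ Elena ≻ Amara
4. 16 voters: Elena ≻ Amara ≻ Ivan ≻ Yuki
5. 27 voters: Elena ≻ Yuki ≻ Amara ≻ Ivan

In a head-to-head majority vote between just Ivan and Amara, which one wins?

Voters preferring Ivan to Amara: 55; preferring Amara to Ivan: 66.
Amara wins the head-to-head.

Amara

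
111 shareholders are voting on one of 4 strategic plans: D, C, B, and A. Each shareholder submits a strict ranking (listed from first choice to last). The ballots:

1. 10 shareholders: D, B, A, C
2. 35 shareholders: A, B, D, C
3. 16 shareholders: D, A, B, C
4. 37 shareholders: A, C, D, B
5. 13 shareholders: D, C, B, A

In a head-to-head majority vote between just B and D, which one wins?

D

Voters preferring B to D: 35; preferring D to B: 76.
D wins the head-to-head.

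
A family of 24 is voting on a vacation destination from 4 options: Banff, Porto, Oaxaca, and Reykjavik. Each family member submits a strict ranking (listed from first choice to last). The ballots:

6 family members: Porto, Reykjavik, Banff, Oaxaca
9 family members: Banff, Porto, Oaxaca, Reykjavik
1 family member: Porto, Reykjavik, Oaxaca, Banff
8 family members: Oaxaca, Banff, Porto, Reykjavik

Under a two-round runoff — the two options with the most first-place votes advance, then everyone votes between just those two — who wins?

Round 1 first-place votes: Banff 9, Porto 7, Oaxaca 8, Reykjavik 0.
Banff and Oaxaca advance.
Runoff: Banff is preferred to Oaxaca by 15 voters; Oaxaca by 9.
Banff wins the runoff.

Banff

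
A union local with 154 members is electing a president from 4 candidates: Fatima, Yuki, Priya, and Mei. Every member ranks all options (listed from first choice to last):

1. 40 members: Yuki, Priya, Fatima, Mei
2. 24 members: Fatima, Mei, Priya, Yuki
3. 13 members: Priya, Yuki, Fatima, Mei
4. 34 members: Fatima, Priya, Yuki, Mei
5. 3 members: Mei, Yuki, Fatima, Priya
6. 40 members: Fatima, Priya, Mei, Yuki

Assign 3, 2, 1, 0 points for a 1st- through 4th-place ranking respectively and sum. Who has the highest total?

Fatima: 40·1 + 24·3 + 13·1 + 34·3 + 3·1 + 40·3 = 350
Yuki: 40·3 + 24·0 + 13·2 + 34·1 + 3·2 + 40·0 = 186
Priya: 40·2 + 24·1 + 13·3 + 34·2 + 3·0 + 40·2 = 291
Mei: 40·0 + 24·2 + 13·0 + 34·0 + 3·3 + 40·1 = 97
Fatima has the highest Borda score (350).

Fatima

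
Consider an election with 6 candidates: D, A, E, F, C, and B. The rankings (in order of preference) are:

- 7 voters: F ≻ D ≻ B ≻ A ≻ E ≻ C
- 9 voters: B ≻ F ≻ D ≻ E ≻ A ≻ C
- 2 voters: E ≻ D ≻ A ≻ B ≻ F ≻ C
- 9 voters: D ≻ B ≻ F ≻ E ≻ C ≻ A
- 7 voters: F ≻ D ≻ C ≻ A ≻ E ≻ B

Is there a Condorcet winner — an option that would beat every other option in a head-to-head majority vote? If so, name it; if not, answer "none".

Checking pairwise contests:
F beats D 23–11.
D beats A 34–0.
D beats E 32–2.
B beats F 20–14.
D beats C 34–0.
D beats B 25–9.
Every option loses at least one head-to-head, so there is no Condorcet winner.

none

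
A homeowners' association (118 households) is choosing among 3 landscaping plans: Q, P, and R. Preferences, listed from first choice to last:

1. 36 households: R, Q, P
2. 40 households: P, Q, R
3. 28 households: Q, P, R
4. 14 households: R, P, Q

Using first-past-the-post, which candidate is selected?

R

First-place votes: Q 28, P 40, R 50.
R has the most first-place votes.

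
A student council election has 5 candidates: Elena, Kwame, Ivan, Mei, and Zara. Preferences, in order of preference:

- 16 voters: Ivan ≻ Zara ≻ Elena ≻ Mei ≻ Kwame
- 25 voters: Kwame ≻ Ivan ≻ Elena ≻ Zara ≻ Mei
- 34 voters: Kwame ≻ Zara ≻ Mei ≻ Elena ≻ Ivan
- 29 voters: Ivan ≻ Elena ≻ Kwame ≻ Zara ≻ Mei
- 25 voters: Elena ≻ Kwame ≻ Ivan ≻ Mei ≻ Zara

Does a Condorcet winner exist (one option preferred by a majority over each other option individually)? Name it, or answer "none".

none

Checking pairwise contests:
Ivan beats Elena 70–59.
Elena beats Kwame 70–59.
Kwame beats Ivan 84–45.
Elena beats Mei 95–34.
Elena beats Zara 79–50.
Every option loses at least one head-to-head, so there is no Condorcet winner.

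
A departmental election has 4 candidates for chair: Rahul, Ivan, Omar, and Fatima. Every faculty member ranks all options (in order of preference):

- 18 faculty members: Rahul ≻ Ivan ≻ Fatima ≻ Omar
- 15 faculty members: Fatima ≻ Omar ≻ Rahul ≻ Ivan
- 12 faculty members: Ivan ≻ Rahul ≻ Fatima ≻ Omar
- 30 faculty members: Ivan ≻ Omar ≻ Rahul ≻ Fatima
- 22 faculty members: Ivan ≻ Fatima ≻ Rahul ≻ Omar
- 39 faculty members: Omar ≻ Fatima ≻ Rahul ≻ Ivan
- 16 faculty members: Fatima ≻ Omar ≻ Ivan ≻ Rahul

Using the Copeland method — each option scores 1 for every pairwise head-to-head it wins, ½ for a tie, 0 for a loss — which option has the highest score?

Rahul: loses to Ivan, Omar, and Fatima → score 0.
Ivan: beats Rahul, Omar, and Fatima → score 3.
Omar: beats Rahul; loses to Ivan and Fatima → score 1.
Fatima: beats Rahul and Omar; loses to Ivan → score 2.
Ivan has the best pairwise record.

Ivan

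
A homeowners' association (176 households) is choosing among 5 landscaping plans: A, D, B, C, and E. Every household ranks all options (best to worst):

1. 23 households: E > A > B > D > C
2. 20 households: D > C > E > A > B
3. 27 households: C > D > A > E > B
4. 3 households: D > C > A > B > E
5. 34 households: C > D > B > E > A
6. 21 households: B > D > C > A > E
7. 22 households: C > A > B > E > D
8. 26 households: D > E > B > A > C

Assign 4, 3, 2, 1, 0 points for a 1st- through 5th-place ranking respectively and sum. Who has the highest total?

A: 23·3 + 20·1 + 27·2 + 3·2 + 34·0 + 21·1 + 22·3 + 26·1 = 262
D: 23·1 + 20·4 + 27·3 + 3·4 + 34·3 + 21·3 + 22·0 + 26·4 = 465
B: 23·2 + 20·0 + 27·0 + 3·1 + 34·2 + 21·4 + 22·2 + 26·2 = 297
C: 23·0 + 20·3 + 27·4 + 3·3 + 34·4 + 21·2 + 22·4 + 26·0 = 443
E: 23·4 + 20·2 + 27·1 + 3·0 + 34·1 + 21·0 + 22·1 + 26·3 = 293
D has the highest Borda score (465).

D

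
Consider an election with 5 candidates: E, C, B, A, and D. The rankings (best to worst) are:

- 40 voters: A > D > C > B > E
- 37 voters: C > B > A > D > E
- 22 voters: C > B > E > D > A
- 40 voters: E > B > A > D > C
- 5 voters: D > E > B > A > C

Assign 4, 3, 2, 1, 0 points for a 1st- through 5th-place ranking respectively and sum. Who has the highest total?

B

E: 40·0 + 37·0 + 22·2 + 40·4 + 5·3 = 219
C: 40·2 + 37·4 + 22·4 + 40·0 + 5·0 = 316
B: 40·1 + 37·3 + 22·3 + 40·3 + 5·2 = 347
A: 40·4 + 37·2 + 22·0 + 40·2 + 5·1 = 319
D: 40·3 + 37·1 + 22·1 + 40·1 + 5·4 = 239
B has the highest Borda score (347).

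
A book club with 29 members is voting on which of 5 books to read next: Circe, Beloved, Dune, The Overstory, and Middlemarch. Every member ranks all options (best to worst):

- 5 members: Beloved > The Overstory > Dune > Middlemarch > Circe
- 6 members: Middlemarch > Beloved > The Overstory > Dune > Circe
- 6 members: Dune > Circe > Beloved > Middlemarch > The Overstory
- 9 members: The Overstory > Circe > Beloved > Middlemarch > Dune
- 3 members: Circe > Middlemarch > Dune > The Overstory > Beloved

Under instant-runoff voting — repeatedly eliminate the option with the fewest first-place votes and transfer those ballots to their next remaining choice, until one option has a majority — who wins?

Round 1: Circe 3, Beloved 5, Dune 6, The Overstory 9, Middlemarch 6. Eliminate Circe.
Round 2: Beloved 5, Dune 6, The Overstory 9, Middlemarch 9. Eliminate Beloved.
Round 3: Dune 6, The Overstory 14, Middlemarch 9. Eliminate Dune.
Round 4: The Overstory 14, Middlemarch 15. Middlemarch has a majority.

Middlemarch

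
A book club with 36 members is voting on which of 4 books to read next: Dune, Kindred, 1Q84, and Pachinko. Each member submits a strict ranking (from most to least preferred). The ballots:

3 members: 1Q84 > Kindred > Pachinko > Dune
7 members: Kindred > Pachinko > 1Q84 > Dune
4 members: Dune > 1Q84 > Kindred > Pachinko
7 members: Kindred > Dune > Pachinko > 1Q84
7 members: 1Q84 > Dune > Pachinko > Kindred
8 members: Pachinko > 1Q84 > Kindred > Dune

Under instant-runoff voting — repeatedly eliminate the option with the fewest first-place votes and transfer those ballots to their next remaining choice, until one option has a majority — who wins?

1Q84

Round 1: Dune 4, Kindred 14, 1Q84 10, Pachinko 8. Eliminate Dune.
Round 2: Kindred 14, 1Q84 14, Pachinko 8. Eliminate Pachinko.
Round 3: Kindred 14, 1Q84 22. 1Q84 has a majority.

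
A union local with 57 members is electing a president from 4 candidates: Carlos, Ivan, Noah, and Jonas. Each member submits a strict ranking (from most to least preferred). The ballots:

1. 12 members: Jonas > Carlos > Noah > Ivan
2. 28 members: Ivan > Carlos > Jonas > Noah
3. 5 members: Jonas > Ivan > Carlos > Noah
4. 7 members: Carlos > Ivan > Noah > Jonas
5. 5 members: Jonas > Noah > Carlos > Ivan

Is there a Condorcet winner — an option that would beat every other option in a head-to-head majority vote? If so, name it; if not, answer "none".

Ivan vs Carlos: 33–24 for Ivan.
Ivan vs Noah: 40–17 for Ivan.
Ivan vs Jonas: 35–22 for Ivan.
Ivan beats every other option head-to-head.

Ivan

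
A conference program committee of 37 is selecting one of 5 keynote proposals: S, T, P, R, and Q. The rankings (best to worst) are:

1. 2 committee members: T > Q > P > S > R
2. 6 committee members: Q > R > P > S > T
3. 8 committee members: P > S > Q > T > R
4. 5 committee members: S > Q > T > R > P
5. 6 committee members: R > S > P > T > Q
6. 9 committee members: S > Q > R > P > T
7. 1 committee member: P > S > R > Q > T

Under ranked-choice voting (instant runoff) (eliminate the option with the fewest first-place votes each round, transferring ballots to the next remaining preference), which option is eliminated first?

Round 1: S 14, T 2, P 9, R 6, Q 6. Eliminate T.

T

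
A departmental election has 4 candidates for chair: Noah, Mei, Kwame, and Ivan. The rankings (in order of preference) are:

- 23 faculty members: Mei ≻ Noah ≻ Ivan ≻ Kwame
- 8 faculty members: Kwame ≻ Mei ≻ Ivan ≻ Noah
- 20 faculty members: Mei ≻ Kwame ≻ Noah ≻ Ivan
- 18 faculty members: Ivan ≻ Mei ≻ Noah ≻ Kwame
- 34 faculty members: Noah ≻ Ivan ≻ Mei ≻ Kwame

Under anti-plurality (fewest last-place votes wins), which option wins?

Mei

Last-place votes: Noah 8, Mei 0, Kwame 75, Ivan 20.
Mei is ranked last by the fewest voters, so Mei wins.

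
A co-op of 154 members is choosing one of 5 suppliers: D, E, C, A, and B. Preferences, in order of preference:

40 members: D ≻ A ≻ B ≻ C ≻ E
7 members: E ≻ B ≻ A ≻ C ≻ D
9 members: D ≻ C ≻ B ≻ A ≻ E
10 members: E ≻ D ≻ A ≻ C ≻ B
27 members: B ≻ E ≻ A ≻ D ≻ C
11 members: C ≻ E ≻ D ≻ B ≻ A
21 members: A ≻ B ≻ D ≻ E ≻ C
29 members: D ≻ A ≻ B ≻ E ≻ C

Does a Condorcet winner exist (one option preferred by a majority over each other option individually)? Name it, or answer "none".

D

D vs E: 99–55 for D.
D vs C: 136–18 for D.
D vs A: 99–55 for D.
D vs B: 99–55 for D.
D beats every other option head-to-head.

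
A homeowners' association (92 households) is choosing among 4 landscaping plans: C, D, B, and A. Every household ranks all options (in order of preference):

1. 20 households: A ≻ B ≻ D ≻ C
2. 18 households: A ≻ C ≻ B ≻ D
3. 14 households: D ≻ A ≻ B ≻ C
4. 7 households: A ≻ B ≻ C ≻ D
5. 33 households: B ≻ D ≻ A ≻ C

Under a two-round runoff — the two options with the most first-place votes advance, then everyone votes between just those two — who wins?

A

Round 1 first-place votes: C 0, D 14, B 33, A 45.
A and B advance.
Runoff: A is preferred to B by 59 voters; B by 33.
A wins the runoff.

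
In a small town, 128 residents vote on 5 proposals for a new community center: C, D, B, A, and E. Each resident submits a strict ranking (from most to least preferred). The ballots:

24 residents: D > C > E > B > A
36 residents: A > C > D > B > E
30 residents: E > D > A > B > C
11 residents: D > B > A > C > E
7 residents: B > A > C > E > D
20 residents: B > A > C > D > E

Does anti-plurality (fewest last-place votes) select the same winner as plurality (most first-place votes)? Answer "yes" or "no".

no

Anti-plurality — last-place votes: C 30, D 7, B 0, A 24, E 67. Winner: B.
Plurality — first-place votes: C 0, D 35, B 27, A 36, E 30. Winner: A.
The two methods disagree.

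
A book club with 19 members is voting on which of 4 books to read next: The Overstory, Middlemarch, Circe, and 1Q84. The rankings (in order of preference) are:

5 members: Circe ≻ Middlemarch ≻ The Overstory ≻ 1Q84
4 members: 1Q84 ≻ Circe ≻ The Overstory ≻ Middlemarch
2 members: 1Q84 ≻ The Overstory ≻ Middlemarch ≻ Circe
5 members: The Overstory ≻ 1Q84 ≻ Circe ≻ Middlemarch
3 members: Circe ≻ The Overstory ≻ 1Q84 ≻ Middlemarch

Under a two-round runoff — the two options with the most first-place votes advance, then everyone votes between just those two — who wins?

1Q84

Round 1 first-place votes: The Overstory 5, Middlemarch 0, Circe 8, 1Q84 6.
Circe and 1Q84 advance.
Runoff: Circe is preferred to 1Q84 by 8 voters; 1Q84 by 11.
1Q84 wins the runoff.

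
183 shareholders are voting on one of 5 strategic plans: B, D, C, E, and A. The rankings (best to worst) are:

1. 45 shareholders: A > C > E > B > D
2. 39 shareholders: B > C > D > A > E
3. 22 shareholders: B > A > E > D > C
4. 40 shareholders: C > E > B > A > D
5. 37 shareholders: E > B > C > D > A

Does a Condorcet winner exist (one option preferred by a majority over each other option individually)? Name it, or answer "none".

none

Checking pairwise contests:
E beats B 122–61.
B beats D 183–0.
B beats C 98–85.
C beats E 124–59.
B beats A 138–45.
Every option loses at least one head-to-head, so there is no Condorcet winner.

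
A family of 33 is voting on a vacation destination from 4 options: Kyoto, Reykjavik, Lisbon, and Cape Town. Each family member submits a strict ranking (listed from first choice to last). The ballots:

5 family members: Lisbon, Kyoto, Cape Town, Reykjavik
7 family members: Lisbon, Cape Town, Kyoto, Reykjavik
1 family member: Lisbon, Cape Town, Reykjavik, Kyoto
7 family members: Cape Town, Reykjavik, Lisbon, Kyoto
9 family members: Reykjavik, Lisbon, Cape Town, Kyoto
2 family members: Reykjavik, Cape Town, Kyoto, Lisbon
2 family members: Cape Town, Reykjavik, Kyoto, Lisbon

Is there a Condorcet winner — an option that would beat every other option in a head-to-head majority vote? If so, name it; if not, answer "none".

Checking pairwise contests:
Reykjavik beats Kyoto 21–12.
Cape Town beats Reykjavik 22–11.
Reykjavik beats Lisbon 20–13.
Lisbon beats Cape Town 22–11.
Every option loses at least one head-to-head, so there is no Condorcet winner.

none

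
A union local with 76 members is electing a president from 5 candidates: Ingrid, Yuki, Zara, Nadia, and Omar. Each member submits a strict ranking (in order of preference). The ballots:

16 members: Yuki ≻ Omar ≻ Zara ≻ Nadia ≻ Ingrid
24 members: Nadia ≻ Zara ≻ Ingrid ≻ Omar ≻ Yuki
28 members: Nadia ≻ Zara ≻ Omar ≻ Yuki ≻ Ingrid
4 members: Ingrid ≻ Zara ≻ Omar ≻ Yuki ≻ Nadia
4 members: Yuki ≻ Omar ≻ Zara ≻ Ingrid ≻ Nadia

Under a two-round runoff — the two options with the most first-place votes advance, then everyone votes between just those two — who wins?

Nadia

Round 1 first-place votes: Ingrid 4, Yuki 20, Zara 0, Nadia 52, Omar 0.
Nadia and Yuki advance.
Runoff: Nadia is preferred to Yuki by 52 voters; Yuki by 24.
Nadia wins the runoff.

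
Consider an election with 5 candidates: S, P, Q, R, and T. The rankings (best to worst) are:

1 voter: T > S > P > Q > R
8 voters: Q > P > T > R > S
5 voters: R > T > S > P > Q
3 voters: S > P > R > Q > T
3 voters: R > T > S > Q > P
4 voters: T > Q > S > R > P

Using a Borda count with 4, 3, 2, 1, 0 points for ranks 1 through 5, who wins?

S: 1·3 + 8·0 + 5·2 + 3·4 + 3·2 + 4·2 = 39
P: 1·2 + 8·3 + 5·1 + 3·3 + 3·0 + 4·0 = 40
Q: 1·1 + 8·4 + 5·0 + 3·1 + 3·1 + 4·3 = 51
R: 1·0 + 8·1 + 5·4 + 3·2 + 3·4 + 4·1 = 50
T: 1·4 + 8·2 + 5·3 + 3·0 + 3·3 + 4·4 = 60
T has the highest Borda score (60).

T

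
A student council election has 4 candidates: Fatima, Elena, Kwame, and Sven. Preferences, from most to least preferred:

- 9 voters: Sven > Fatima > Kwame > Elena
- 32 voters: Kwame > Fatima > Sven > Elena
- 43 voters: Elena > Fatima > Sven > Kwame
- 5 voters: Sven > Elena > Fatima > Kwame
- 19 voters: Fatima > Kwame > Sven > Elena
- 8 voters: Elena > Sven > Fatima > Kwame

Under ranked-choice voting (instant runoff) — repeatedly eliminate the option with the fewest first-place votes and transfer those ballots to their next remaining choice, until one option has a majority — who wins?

Kwame

Round 1: Fatima 19, Elena 51, Kwame 32, Sven 14. Eliminate Sven.
Round 2: Fatima 28, Elena 56, Kwame 32. Eliminate Fatima.
Round 3: Elena 56, Kwame 60. Kwame has a majority.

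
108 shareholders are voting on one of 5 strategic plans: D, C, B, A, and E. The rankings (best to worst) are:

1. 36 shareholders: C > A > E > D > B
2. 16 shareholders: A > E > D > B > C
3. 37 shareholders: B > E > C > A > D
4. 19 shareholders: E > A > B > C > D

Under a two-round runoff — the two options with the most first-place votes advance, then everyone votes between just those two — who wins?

Round 1 first-place votes: D 0, C 36, B 37, A 16, E 19.
B and C advance.
Runoff: B is preferred to C by 72 voters; C by 36.
B wins the runoff.

B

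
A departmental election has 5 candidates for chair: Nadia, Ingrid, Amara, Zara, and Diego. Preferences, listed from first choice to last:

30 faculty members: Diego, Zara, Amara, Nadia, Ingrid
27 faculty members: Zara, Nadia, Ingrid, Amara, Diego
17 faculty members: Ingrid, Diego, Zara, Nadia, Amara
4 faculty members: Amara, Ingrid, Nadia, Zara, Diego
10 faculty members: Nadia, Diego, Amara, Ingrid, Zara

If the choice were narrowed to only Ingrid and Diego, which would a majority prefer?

Voters preferring Ingrid to Diego: 48; preferring Diego to Ingrid: 40.
Ingrid wins the head-to-head.

Ingrid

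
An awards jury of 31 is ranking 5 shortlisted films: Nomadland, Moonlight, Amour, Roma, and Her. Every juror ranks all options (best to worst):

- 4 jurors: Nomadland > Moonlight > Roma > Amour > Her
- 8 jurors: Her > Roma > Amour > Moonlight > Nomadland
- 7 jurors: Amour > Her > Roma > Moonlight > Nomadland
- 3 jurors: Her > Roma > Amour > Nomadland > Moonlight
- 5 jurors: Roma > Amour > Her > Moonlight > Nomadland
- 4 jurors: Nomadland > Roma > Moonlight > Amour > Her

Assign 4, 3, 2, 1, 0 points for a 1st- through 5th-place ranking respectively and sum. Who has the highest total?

Nomadland: 4·4 + 8·0 + 7·0 + 3·1 + 5·0 + 4·4 = 35
Moonlight: 4·3 + 8·1 + 7·1 + 3·0 + 5·1 + 4·2 = 40
Amour: 4·1 + 8·2 + 7·4 + 3·2 + 5·3 + 4·1 = 73
Roma: 4·2 + 8·3 + 7·2 + 3·3 + 5·4 + 4·3 = 87
Her: 4·0 + 8·4 + 7·3 + 3·4 + 5·2 + 4·0 = 75
Roma has the highest Borda score (87).

Roma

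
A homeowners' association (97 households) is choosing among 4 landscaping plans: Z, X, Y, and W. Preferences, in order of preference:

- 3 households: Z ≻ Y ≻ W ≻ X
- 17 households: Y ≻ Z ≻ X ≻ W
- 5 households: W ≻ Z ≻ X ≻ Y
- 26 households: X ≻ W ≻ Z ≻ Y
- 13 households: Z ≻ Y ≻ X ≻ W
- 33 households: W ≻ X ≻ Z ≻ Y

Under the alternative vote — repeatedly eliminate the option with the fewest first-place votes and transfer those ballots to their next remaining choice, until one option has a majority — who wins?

Round 1: Z 16, X 26, Y 17, W 38. Eliminate Z.
Round 2: X 26, Y 33, W 38. Eliminate X.
Round 3: Y 33, W 64. W has a majority.

W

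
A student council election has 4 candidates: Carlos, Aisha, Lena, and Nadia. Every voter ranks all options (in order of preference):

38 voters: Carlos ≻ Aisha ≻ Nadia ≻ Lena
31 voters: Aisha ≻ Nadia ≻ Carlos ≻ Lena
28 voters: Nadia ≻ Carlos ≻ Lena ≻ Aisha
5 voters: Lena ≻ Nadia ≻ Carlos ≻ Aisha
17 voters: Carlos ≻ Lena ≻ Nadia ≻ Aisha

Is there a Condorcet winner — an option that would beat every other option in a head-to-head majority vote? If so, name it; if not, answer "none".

none

Checking pairwise contests:
Nadia beats Carlos 64–55.
Carlos beats Aisha 88–31.
Carlos beats Lena 114–5.
Aisha beats Nadia 69–50.
Every option loses at least one head-to-head, so there is no Condorcet winner.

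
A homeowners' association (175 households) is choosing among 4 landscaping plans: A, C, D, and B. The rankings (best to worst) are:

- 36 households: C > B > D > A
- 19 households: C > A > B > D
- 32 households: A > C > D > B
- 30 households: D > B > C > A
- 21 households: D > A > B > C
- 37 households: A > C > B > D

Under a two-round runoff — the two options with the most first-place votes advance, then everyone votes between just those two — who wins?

A

Round 1 first-place votes: A 69, C 55, D 51, B 0.
A and C advance.
Runoff: A is preferred to C by 90 voters; C by 85.
A wins the runoff.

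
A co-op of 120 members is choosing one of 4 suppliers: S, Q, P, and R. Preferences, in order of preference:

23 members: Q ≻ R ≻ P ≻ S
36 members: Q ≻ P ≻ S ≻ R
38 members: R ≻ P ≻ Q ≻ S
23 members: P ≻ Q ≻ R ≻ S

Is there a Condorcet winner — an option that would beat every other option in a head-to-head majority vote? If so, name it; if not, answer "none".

Checking pairwise contests:
Q beats S 120–0.
P beats Q 61–59.
R beats P 61–59.
Q beats R 82–38.
Every option loses at least one head-to-head, so there is no Condorcet winner.

none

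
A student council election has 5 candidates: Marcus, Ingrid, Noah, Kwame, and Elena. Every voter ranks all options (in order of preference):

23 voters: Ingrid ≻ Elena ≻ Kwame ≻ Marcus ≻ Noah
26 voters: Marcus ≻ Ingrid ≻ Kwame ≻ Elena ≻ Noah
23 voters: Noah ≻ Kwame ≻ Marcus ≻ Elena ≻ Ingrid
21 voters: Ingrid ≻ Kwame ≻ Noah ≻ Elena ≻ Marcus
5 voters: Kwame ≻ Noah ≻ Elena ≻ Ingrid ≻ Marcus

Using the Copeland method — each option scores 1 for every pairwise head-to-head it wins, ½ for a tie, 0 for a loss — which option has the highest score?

Marcus: ties Ingrid, Noah, and Elena; loses to Kwame → score 1.5.
Ingrid: beats Noah, Kwame, and Elena; ties Marcus → score 3.5.
Noah: ties Marcus and Elena; loses to Ingrid and Kwame → score 1.
Kwame: beats Marcus, Noah, and Elena; loses to Ingrid → score 3.
Elena: ties Marcus and Noah; loses to Ingrid and Kwame → score 1.
Ingrid has the best pairwise record.

Ingrid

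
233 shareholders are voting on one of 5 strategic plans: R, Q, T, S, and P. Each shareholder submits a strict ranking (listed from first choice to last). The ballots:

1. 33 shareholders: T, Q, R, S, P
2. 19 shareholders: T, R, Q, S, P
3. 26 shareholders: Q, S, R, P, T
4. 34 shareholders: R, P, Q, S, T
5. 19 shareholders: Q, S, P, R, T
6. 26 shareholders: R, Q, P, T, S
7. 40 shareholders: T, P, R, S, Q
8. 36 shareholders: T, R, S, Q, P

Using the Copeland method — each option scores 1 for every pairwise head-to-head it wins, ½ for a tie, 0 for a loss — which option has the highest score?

T

R: beats Q, S, and P; loses to T → score 3.
Q: beats S and P; loses to R and T → score 2.
T: beats R, Q, S, and P → score 4.
S: beats P; loses to R, Q, and T → score 1.
P: loses to R, Q, T, and S → score 0.
T has the best pairwise record.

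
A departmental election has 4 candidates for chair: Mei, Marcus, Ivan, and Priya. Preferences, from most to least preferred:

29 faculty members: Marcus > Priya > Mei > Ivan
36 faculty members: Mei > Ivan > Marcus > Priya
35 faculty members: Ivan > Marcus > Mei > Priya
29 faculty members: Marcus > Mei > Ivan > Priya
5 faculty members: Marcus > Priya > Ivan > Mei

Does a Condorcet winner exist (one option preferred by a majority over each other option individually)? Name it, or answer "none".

Checking pairwise contests:
Marcus beats Mei 98–36.
Ivan beats Marcus 71–63.
Mei beats Ivan 94–40.
Mei beats Priya 100–34.
Every option loses at least one head-to-head, so there is no Condorcet winner.

none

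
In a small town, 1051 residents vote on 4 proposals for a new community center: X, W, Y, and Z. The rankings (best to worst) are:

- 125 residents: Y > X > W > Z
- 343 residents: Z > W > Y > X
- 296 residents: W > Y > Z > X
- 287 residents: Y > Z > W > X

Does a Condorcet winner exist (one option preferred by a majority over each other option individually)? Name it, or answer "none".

none

Checking pairwise contests:
W beats X 926–125.
Z beats W 630–421.
W beats Y 639–412.
Y beats Z 708–343.
Every option loses at least one head-to-head, so there is no Condorcet winner.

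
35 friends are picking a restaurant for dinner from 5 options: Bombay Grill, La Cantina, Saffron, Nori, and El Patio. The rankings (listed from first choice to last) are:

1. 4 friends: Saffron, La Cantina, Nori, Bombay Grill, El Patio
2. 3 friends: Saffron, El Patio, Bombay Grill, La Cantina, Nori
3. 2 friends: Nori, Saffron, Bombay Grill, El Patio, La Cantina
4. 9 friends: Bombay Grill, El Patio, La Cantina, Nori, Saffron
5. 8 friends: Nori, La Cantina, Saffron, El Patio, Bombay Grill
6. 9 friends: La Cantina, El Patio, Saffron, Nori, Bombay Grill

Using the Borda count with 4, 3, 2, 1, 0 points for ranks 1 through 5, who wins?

Bombay Grill: 4·1 + 3·2 + 2·2 + 9·4 + 8·0 + 9·0 = 50
La Cantina: 4·3 + 3·1 + 2·0 + 9·2 + 8·3 + 9·4 = 93
Saffron: 4·4 + 3·4 + 2·3 + 9·0 + 8·2 + 9·2 = 68
Nori: 4·2 + 3·0 + 2·4 + 9·1 + 8·4 + 9·1 = 66
El Patio: 4·0 + 3·3 + 2·1 + 9·3 + 8·1 + 9·3 = 73
La Cantina has the highest Borda score (93).

La Cantina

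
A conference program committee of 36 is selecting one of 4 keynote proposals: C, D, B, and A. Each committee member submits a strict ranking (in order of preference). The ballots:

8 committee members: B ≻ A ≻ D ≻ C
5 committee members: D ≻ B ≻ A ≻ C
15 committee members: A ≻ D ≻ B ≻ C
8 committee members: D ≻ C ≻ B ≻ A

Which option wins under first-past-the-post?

First-place votes: C 0, D 13, B 8, A 15.
A has the most first-place votes.

A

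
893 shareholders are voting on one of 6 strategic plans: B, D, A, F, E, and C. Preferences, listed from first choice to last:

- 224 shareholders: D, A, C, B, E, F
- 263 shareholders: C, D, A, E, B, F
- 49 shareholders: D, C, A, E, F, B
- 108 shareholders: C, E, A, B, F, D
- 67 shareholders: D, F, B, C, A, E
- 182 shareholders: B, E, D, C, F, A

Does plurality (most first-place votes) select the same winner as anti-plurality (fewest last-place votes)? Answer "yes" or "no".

Plurality — first-place votes: B 182, D 340, A 0, F 0, E 0, C 371. Winner: C.
Anti-plurality — last-place votes: B 49, D 108, A 182, F 487, E 67, C 0. Winner: C.
The two methods agree.

yes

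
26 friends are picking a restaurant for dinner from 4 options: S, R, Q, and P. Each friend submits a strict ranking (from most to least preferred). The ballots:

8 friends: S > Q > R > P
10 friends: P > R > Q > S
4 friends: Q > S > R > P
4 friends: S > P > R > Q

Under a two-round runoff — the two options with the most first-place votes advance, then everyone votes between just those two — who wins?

Round 1 first-place votes: S 12, R 0, Q 4, P 10.
S and P advance.
Runoff: S is preferred to P by 16 voters; P by 10.
S wins the runoff.

S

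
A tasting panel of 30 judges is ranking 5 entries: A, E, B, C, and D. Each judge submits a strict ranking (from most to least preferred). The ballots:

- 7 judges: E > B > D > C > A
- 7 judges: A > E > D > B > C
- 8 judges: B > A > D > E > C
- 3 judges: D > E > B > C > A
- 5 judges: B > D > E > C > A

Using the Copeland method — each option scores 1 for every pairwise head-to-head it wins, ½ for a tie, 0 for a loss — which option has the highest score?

A: ties E, C, and D; loses to B → score 1.5.
E: beats B and C; ties A; loses to D → score 2.5.
B: beats A, C, and D; loses to E → score 3.
C: ties A; loses to E, B, and D → score 0.5.
D: beats E and C; ties A; loses to B → score 2.5.
B has the best pairwise record.

B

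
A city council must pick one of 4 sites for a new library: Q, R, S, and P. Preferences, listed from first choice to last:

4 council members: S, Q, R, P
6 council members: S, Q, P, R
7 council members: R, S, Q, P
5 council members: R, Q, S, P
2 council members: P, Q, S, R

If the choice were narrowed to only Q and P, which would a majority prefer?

Voters preferring Q to P: 22; preferring P to Q: 2.
Q wins the head-to-head.

Q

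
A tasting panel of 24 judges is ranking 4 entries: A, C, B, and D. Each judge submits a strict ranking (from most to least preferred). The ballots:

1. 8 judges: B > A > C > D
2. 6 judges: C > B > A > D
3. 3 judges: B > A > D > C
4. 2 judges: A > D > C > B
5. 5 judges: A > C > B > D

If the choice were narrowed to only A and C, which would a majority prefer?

A

Voters preferring A to C: 18; preferring C to A: 6.
A wins the head-to-head.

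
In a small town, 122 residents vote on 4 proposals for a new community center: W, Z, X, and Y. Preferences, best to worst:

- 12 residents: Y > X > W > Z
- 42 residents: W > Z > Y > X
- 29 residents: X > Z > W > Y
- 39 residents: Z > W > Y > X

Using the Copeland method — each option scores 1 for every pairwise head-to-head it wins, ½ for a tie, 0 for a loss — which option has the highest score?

Z

W: beats X and Y; loses to Z → score 2.
Z: beats W, X, and Y → score 3.
X: loses to W, Z, and Y → score 0.
Y: beats X; loses to W and Z → score 1.
Z has the best pairwise record.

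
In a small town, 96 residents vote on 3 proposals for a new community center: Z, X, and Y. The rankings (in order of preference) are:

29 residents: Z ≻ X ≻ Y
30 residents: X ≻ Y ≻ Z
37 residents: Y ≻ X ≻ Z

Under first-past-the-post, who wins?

Y

First-place votes: Z 29, X 30, Y 37.
Y has the most first-place votes.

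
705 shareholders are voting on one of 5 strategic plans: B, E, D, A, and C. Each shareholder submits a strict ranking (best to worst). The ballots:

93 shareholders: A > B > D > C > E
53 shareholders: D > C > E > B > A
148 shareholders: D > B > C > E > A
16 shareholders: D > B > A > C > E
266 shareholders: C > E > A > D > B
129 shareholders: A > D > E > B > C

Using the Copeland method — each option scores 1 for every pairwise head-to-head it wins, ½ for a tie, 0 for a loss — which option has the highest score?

B: beats C; loses to E, D, and A → score 1.
E: beats B and A; loses to D and C → score 2.
D: beats B, E, and C; loses to A → score 3.
A: beats B and D; loses to E and C → score 2.
C: beats E and A; loses to B and D → score 2.
D has the best pairwise record.

D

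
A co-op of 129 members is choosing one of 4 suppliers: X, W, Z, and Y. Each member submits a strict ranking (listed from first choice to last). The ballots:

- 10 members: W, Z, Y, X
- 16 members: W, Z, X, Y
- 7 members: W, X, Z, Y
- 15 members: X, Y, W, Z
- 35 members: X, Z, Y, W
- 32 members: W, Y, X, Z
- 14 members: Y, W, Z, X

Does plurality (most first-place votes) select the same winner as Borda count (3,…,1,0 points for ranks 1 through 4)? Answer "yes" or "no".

Plurality — first-place votes: X 50, W 65, Z 0, Y 14. Winner: W.
Borda — scores: X 212, W 238, Z 143, Y 181. Winner: W.
The two methods agree.

yes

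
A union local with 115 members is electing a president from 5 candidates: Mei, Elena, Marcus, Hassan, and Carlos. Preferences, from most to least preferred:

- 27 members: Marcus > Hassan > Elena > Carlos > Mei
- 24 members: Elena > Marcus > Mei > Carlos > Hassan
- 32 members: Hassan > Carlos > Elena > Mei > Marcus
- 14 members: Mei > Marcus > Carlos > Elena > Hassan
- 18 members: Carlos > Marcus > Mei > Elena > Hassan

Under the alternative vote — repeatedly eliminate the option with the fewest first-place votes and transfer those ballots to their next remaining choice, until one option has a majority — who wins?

Round 1: Mei 14, Elena 24, Marcus 27, Hassan 32, Carlos 18. Eliminate Mei.
Round 2: Elena 24, Marcus 41, Hassan 32, Carlos 18. Eliminate Carlos.
Round 3: Elena 24, Marcus 59, Hassan 32. Marcus has a majority.

Marcus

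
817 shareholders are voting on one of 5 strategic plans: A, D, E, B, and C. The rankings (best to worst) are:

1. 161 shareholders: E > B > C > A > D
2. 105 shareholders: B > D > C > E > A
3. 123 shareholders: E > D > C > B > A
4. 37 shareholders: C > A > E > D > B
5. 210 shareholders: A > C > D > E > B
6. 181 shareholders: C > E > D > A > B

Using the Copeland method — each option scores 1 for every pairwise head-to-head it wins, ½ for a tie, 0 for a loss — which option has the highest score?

A: beats B; loses to D, E, and C → score 1.
D: beats A and B; loses to E and C → score 2.
E: beats A, D, and B; loses to C → score 3.
B: loses to A, D, E, and C → score 0.
C: beats A, D, E, and B → score 4.
C has the best pairwise record.

C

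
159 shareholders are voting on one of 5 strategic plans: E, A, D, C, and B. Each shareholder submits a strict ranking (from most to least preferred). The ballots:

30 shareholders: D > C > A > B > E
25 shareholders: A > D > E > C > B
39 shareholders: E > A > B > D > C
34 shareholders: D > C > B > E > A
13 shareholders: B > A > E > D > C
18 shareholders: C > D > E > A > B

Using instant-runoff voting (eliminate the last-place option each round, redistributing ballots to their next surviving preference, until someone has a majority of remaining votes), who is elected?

Round 1: E 39, A 25, D 64, C 18, B 13. Eliminate B.
Round 2: E 39, A 38, D 64, C 18. Eliminate C.
Round 3: E 39, A 38, D 82. D has a majority.

D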